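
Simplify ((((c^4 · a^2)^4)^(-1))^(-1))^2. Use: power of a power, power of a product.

a^16·c^32

((((c^4 · a^2)^4)^(-1))^(-1))^2
= (((c^4 · a^2)^4)^(-1))^(-2)    [power of a power]
= ((c^4 · a^2)^4)^2    [power of a power]
= (c^4 · a^2)^8    [power of a power]
= ((c^4)^8) · ((a^2)^8)    [power of a product]
= c^32 · ((a^2)^8)    [power of a power]
= c^32 · a^16    [power of a power]
= a^16·c^32    [rearrange]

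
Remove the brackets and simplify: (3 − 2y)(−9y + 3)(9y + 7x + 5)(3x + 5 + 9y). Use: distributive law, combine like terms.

−2070xy² − 1791y² − 1053y³ − 693x²y − 840xy − 15y + 189x² + 450x + 225 + 1620xy³ + 1458y⁴ + 378x²y²

(3 − 2y)(−9y + 3)(9y + 7x + 5)(3x + 5 + 9y)
= (−27y + 9 + 18y² − 6y)(9y + 7x + 5)(3x + 5 + 9y)    [distributive law]
= (−33y + 9 + 18y²)(9y + 7x + 5)(3x + 5 + 9y)    [combine like terms]
= (−297y² − 231xy − 165y + 81y + 63x + 45 + 162y³ + 126xy² + 90y²)(3x + 5 + 9y)    [distributive law]
= (−207y² − 231xy − 84y + 63x + 45 + 162y³ + 126xy²)(3x + 5 + 9y)    [combine like terms]
= −621xy² − 1035y² − 1863y³ − 693x²y − 1155xy − 2079xy² − 252xy − 420y − 756y² + 189x² + 315x + 567xy + 135x + 225 + 405y + 486xy³ + 810y³ + 1458y⁴ + 378x²y² + 630xy² + 1134xy³    [distributive law]
= −2070xy² − 1791y² − 1053y³ − 693x²y − 840xy − 15y + 189x² + 450x + 225 + 1620xy³ + 1458y⁴ + 378x²y²    [combine like terms]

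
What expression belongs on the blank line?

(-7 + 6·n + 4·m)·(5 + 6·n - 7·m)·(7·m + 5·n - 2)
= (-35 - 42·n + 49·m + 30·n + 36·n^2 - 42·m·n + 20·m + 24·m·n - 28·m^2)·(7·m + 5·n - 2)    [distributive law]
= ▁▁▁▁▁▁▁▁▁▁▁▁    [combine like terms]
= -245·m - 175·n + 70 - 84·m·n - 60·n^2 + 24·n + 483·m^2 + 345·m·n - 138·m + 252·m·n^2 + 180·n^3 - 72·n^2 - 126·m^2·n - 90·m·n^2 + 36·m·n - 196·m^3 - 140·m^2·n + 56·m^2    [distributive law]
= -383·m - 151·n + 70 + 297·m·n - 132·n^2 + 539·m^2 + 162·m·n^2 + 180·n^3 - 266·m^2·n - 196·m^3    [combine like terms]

By combine like terms:

(-35 - 12·n + 69·m + 36·n^2 - 18·m·n - 28·m^2)·(7·m + 5·n - 2)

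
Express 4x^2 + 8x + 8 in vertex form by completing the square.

4(x + 1)^2 + 4

4x^2 + 8x + 8
= 4(x^2 + 2x) + 8    [factor out 4 from the x-terms]
= 4(x^2 + 2x + 1 − 1) + 8    [add and subtract 1 inside the bracket]
= 4(x + 1)^2 − 4 + 8    [perfect-square identity]
= 4(x + 1)^2 + 4    [combine constants]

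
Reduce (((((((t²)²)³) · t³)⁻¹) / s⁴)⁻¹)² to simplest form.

s⁸t³⁰

(((((((t²)²)³) · t³)⁻¹) / s⁴)⁻¹)²
= ((((((t²)²)³) · t³)⁻¹) / s⁴)⁻²    [power of a power]
= ((((((t²)²)³) · t³)⁻¹)⁻²) / ((s⁴)⁻²)    [power of a quotient]
= (((((t²)²)³) · t³)²) / ((s⁴)⁻²)    [power of a power]
= (((((t²)²)³)²) · ((t³)²)) / ((s⁴)⁻²)    [power of a product]
= ((((t²)²)⁶) · ((t³)²)) / ((s⁴)⁻²)    [power of a power]
= (((t²)¹²) · ((t³)²)) / ((s⁴)⁻²)    [power of a power]
= (t²⁴ · ((t³)²)) / ((s⁴)⁻²)    [power of a power]
= (t²⁴ · t⁶) / ((s⁴)⁻²)    [power of a power]
= t³⁰ / ((s⁴)⁻²)    [product of powers]
= t³⁰ / s⁻⁸    [power of a power]
= s⁸t³⁰    [quotient of powers]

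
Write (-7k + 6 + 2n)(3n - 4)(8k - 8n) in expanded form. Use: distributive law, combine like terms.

(-7k + 6 + 2n)(3n - 4)(8k - 8n)
= (-21kn + 28k + 18n - 24 + 6n^2 - 8n)(8k - 8n)    [distributive law]
= (-21kn + 28k + 10n - 24 + 6n^2)(8k - 8n)    [combine like terms]
= -168k^2n + 168kn^2 + 224k^2 - 224kn + 80kn - 80n^2 - 192k + 192n + 48kn^2 - 48n^3    [distributive law]
= -168k^2n + 216kn^2 + 224k^2 - 144kn - 80n^2 - 192k + 192n - 48n^3    [combine like terms]

-168k^2n + 216kn^2 + 224k^2 - 144kn - 80n^2 - 192k + 192n - 48n^3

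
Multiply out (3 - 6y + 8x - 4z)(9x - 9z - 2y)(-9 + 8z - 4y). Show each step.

(3 - 6y + 8x - 4z)(9x - 9z - 2y)(-9 + 8z - 4y)
= (27x - 27z - 6y - 54xy + 54yz + 12y^2 + 72x^2 - 72xz - 16xy - 36xz + 36z^2 + 8yz)(-9 + 8z - 4y)    [distributive law]
= (27x - 27z - 6y - 70xy + 62yz + 12y^2 + 72x^2 - 108xz + 36z^2)(-9 + 8z - 4y)    [combine like terms]
= -243x + 216xz - 108xy + 243z - 216z^2 + 108yz + 54y - 48yz + 24y^2 + 630xy - 560xyz + 280xy^2 - 558yz + 496yz^2 - 248y^2z - 108y^2 + 96y^2z - 48y^3 - 648x^2 + 576x^2z - 288x^2y + 972xz - 864xz^2 + 432xyz - 324z^2 + 288z^3 - 144yz^2    [distributive law]
= -243x + 1188xz + 522xy + 243z - 540z^2 - 498yz + 54y - 84y^2 - 128xyz + 280xy^2 + 352yz^2 - 152y^2z - 48y^3 - 648x^2 + 576x^2z - 288x^2y - 864xz^2 + 288z^3    [combine like terms]

-243x + 1188xz + 522xy + 243z - 540z^2 - 498yz + 54y - 84y^2 - 128xyz + 280xy^2 + 352yz^2 - 152y^2z - 48y^3 - 648x^2 + 576x^2z - 288x^2y - 864xz^2 + 288z^3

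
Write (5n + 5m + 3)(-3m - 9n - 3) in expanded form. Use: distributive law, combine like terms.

-60mn - 45n^2 - 42n - 15m^2 - 24m - 9

(5n + 5m + 3)(-3m - 9n - 3)
= -15mn - 45n^2 - 15n - 15m^2 - 45mn - 15m - 9m - 27n - 9    [distributive law]
= -60mn - 45n^2 - 42n - 15m^2 - 24m - 9    [combine like terms]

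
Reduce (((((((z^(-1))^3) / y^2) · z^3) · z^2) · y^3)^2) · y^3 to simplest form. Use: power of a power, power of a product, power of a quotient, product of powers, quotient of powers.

y^5z^4

(((((((z^(-1))^3) / y^2) · z^3) · z^2) · y^3)^2) · y^3
= (((((((z^(-1))^3) / y^2) · z^3) · z^2)^2) · ((y^3)^2)) · y^3    [power of a product]
= (((((((z^(-1))^3) / y^2) · z^3)^2) · ((z^2)^2)) · ((y^3)^2)) · y^3    [power of a product]
= (((((((z^(-1))^3) / y^2)^2) · ((z^3)^2)) · ((z^2)^2)) · ((y^3)^2)) · y^3    [power of a product]
= (((((((z^(-1))^3)^2) / ((y^2)^2)) · ((z^3)^2)) · ((z^2)^2)) · ((y^3)^2)) · y^3    [power of a quotient]
= ((((((z^(-1))^6) / ((y^2)^2)) · ((z^3)^2)) · ((z^2)^2)) · ((y^3)^2)) · y^3    [power of a power]
= ((((z^(-6) / ((y^2)^2)) · ((z^3)^2)) · ((z^2)^2)) · ((y^3)^2)) · y^3    [power of a power]
= ((((z^(-6) / y^4) · ((z^3)^2)) · ((z^2)^2)) · ((y^3)^2)) · y^3    [power of a power]
= ((((z^(-6) / y^4) · z^6) · ((z^2)^2)) · ((y^3)^2)) · y^3    [power of a power]
= ((((z^(-6) / y^4) · z^6) · z^4) · ((y^3)^2)) · y^3    [power of a power]
= ((((z^(-6) / y^4) · z^6) · z^4) · y^6) · y^3    [power of a power]
= y^5z^4    [quotient of powers; product of powers]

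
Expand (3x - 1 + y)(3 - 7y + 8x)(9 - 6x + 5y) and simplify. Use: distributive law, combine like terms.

(3x - 1 + y)(3 - 7y + 8x)(9 - 6x + 5y)
= (9x - 21xy + 24x² - 3 + 7y - 8x + 3y - 7y² + 8xy)(9 - 6x + 5y)    [distributive law]
= (x - 13xy + 24x² - 3 + 10y - 7y²)(9 - 6x + 5y)    [combine like terms]
= 9x - 6x² + 5xy - 117xy + 78x²y - 65xy² + 216x² - 144x³ + 120x²y - 27 + 18x - 15y + 90y - 60xy + 50y² - 63y² + 42xy² - 35y³    [distributive law]
= 27x + 210x² - 172xy + 198x²y - 23xy² - 144x³ - 27 + 75y - 13y² - 35y³    [combine like terms]

27x + 210x² - 172xy + 198x²y - 23xy² - 144x³ - 27 + 75y - 13y² - 35y³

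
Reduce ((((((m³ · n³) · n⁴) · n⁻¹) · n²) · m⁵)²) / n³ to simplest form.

m¹⁶n¹³

((((((m³ · n³) · n⁴) · n⁻¹) · n²) · m⁵)²) / n³
= ((((((m³ · n³) · n⁴) · n⁻¹) · n²)²) · ((m⁵)²)) / n³    [power of a product]
= ((((((m³ · n³) · n⁴) · n⁻¹)²) · ((n²)²)) · ((m⁵)²)) / n³    [power of a product]
= ((((((m³ · n³) · n⁴)²) · ((n⁻¹)²)) · ((n²)²)) · ((m⁵)²)) / n³    [power of a product]
= ((((((m³ · n³)²) · ((n⁴)²)) · ((n⁻¹)²)) · ((n²)²)) · ((m⁵)²)) / n³    [power of a product]
= (((((((m³)²) · ((n³)²)) · ((n⁴)²)) · ((n⁻¹)²)) · ((n²)²)) · ((m⁵)²)) / n³    [power of a product]
= (((((m⁶ · ((n³)²)) · ((n⁴)²)) · ((n⁻¹)²)) · ((n²)²)) · ((m⁵)²)) / n³    [power of a power]
= (((((m⁶ · n⁶) · ((n⁴)²)) · ((n⁻¹)²)) · ((n²)²)) · ((m⁵)²)) / n³    [power of a power]
= (((((m⁶ · n⁶) · n⁸) · ((n⁻¹)²)) · ((n²)²)) · ((m⁵)²)) / n³    [power of a power]
= (((((m⁶ · n⁶) · n⁸) · n⁻²) · ((n²)²)) · ((m⁵)²)) / n³    [power of a power]
= (((((m⁶ · n⁶) · n⁸) · n⁻²) · n⁴) · ((m⁵)²)) / n³    [power of a power]
= (((((m⁶ · n⁶) · n⁸) · n⁻²) · n⁴) · m¹⁰) / n³    [power of a power]
= m¹⁶n¹³    [quotient of powers; product of powers]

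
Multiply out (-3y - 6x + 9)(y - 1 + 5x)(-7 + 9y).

129y^2 - 27y^3 - 165y + 606xy - 189xy^2 - 357x + 210x^2 - 270x^2y + 63

(-3y - 6x + 9)(y - 1 + 5x)(-7 + 9y)
= (-3y^2 + 3y - 15xy - 6xy + 6x - 30x^2 + 9y - 9 + 45x)(-7 + 9y)    [distributive law]
= (-3y^2 + 12y - 21xy + 51x - 30x^2 - 9)(-7 + 9y)    [combine like terms]
= 21y^2 - 27y^3 - 84y + 108y^2 + 147xy - 189xy^2 - 357x + 459xy + 210x^2 - 270x^2y + 63 - 81y    [distributive law]
= 129y^2 - 27y^3 - 165y + 606xy - 189xy^2 - 357x + 210x^2 - 270x^2y + 63    [combine like terms]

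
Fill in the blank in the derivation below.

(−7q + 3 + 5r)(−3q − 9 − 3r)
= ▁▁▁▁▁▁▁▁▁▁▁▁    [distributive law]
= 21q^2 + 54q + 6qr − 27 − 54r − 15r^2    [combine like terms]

By distributive law:

21q^2 + 63q + 21qr − 9q − 27 − 9r − 15qr − 45r − 15r^2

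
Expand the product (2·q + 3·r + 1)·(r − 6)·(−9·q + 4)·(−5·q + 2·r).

(2·q + 3·r + 1)·(r − 6)·(−9·q + 4)·(−5·q + 2·r)
= (2·q·r − 12·q + 3·r^2 − 18·r + r − 6)·(−9·q + 4)·(−5·q + 2·r)    [distributive law]
= (2·q·r − 12·q + 3·r^2 − 17·r − 6)·(−9·q + 4)·(−5·q + 2·r)    [combine like terms]
= (−18·q^2·r + 8·q·r + 108·q^2 − 48·q − 27·q·r^2 + 12·r^2 + 153·q·r − 68·r + 54·q − 24)·(−5·q + 2·r)    [distributive law]
= (−18·q^2·r + 161·q·r + 108·q^2 + 6·q − 27·q·r^2 + 12·r^2 − 68·r − 24)·(−5·q + 2·r)    [combine like terms]
= 90·q^3·r − 36·q^2·r^2 − 805·q^2·r + 322·q·r^2 − 540·q^3 + 216·q^2·r − 30·q^2 + 12·q·r + 135·q^2·r^2 − 54·q·r^3 − 60·q·r^2 + 24·r^3 + 340·q·r − 136·r^2 + 120·q − 48·r    [distributive law]
= 90·q^3·r + 99·q^2·r^2 − 589·q^2·r + 262·q·r^2 − 540·q^3 − 30·q^2 + 352·q·r − 54·q·r^3 + 24·r^3 − 136·r^2 + 120·q − 48·r    [combine like terms]

90·q^3·r + 99·q^2·r^2 − 589·q^2·r + 262·q·r^2 − 540·q^3 − 30·q^2 + 352·q·r − 54·q·r^3 + 24·r^3 − 136·r^2 + 120·q − 48·r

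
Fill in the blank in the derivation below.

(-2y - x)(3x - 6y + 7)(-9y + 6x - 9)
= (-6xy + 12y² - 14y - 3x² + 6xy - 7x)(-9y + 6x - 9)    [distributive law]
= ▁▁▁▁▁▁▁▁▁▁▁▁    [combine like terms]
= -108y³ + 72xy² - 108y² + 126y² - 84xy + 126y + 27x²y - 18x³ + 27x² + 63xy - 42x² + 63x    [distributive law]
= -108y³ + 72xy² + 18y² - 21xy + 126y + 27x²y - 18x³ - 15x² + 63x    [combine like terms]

Applying combine like terms to the line above:

(12y² - 14y - 3x² - 7x)(-9y + 6x - 9)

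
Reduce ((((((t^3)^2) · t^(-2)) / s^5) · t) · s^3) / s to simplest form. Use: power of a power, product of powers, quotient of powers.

s^(-3)t^5

((((((t^3)^2) · t^(-2)) / s^5) · t) · s^3) / s
= ((((t^6 · t^(-2)) / s^5) · t) · s^3) / s    [power of a power]
= (((t^4 / s^5) · t) · s^3) / s    [product of powers]
= s^(-3)t^5    [quotient of powers; product of powers]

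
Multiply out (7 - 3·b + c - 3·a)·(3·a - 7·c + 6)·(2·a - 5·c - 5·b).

6·a^2 - 101·a·c - 51·a·b + 215·c^2 + 305·b·c + 84·a - 210·c - 210·b + 27·a^2·b - 33·a·b·c + 45·a·b^2 - 70·b·c^2 - 105·b^2·c + 90·b^2 + 93·a^2·c - 134·a·c^2 + 35·c^3 - 18·a^3

(7 - 3·b + c - 3·a)·(3·a - 7·c + 6)·(2·a - 5·c - 5·b)
= (21·a - 49·c + 42 - 9·a·b + 21·b·c - 18·b + 3·a·c - 7·c^2 + 6·c - 9·a^2 + 21·a·c - 18·a)·(2·a - 5·c - 5·b)    [distributive law]
= (3·a - 43·c + 42 - 9·a·b + 21·b·c - 18·b + 24·a·c - 7·c^2 - 9·a^2)·(2·a - 5·c - 5·b)    [combine like terms]
= 6·a^2 - 15·a·c - 15·a·b - 86·a·c + 215·c^2 + 215·b·c + 84·a - 210·c - 210·b - 18·a^2·b + 45·a·b·c + 45·a·b^2 + 42·a·b·c - 105·b·c^2 - 105·b^2·c - 36·a·b + 90·b·c + 90·b^2 + 48·a^2·c - 120·a·c^2 - 120·a·b·c - 14·a·c^2 + 35·c^3 + 35·b·c^2 - 18·a^3 + 45·a^2·c + 45·a^2·b    [distributive law]
= 6·a^2 - 101·a·c - 51·a·b + 215·c^2 + 305·b·c + 84·a - 210·c - 210·b + 27·a^2·b - 33·a·b·c + 45·a·b^2 - 70·b·c^2 - 105·b^2·c + 90·b^2 + 93·a^2·c - 134·a·c^2 + 35·c^3 - 18·a^3    [combine like terms]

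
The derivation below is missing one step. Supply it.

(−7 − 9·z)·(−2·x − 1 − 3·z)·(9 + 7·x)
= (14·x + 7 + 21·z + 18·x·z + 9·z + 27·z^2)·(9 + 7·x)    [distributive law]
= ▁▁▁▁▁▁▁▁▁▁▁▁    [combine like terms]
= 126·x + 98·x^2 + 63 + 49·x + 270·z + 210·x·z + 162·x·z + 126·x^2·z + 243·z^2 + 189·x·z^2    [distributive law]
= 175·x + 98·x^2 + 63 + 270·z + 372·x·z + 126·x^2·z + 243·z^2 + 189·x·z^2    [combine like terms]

After combine like terms, the bracketed line is:

(14·x + 7 + 30·z + 18·x·z + 27·z^2)·(9 + 7·x)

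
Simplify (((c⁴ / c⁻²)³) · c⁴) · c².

c²⁴

(((c⁴ / c⁻²)³) · c⁴) · c²
= ((((c⁴)³) / ((c⁻²)³)) · c⁴) · c²    [power of a quotient]
= ((c¹² / ((c⁻²)³)) · c⁴) · c²    [power of a power]
= ((c¹² / c⁻⁶) · c⁴) · c²    [power of a power]
= (c¹⁸ · c⁴) · c²    [quotient of powers]
= c²² · c²    [product of powers]
= c²⁴    [product of powers]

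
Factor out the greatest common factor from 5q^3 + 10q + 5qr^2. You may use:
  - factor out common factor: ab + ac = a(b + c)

5q^3 + 10q + 5qr^2
= 5(q^3 + 2q + qr^2)    [factor out 5]
= 5q(q^2 + 2 + r^2)    [factor out q]

5q(q^2 + 2 + r^2)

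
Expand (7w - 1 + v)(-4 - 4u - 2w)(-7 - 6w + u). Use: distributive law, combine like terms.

(7w - 1 + v)(-4 - 4u - 2w)(-7 - 6w + u)
= (-28w - 28uw - 14w^2 + 4 + 4u + 2w - 4v - 4uv - 2vw)(-7 - 6w + u)    [distributive law]
= (-26w - 28uw - 14w^2 + 4 + 4u - 4v - 4uv - 2vw)(-7 - 6w + u)    [combine like terms]
= 182w + 156w^2 - 26uw + 196uw + 168uw^2 - 28u^2w + 98w^2 + 84w^3 - 14uw^2 - 28 - 24w + 4u - 28u - 24uw + 4u^2 + 28v + 24vw - 4uv + 28uv + 24uvw - 4u^2v + 14vw + 12vw^2 - 2uvw    [distributive law]
= 158w + 254w^2 + 146uw + 154uw^2 - 28u^2w + 84w^3 - 28 - 24u + 4u^2 + 28v + 38vw + 24uv + 22uvw - 4u^2v + 12vw^2    [combine like terms]

158w + 254w^2 + 146uw + 154uw^2 - 28u^2w + 84w^3 - 28 - 24u + 4u^2 + 28v + 38vw + 24uv + 22uvw - 4u^2v + 12vw^2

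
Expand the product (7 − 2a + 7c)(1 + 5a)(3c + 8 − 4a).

(7 − 2a + 7c)(1 + 5a)(3c + 8 − 4a)
= (7 + 35a − 2a − 10a^2 + 7c + 35ac)(3c + 8 − 4a)    [distributive law]
= (7 + 33a − 10a^2 + 7c + 35ac)(3c + 8 − 4a)    [combine like terms]
= 21c + 56 − 28a + 99ac + 264a − 132a^2 − 30a^2c − 80a^2 + 40a^3 + 21c^2 + 56c − 28ac + 105ac^2 + 280ac − 140a^2c    [distributive law]
= 77c + 56 + 236a + 351ac − 212a^2 − 170a^2c + 40a^3 + 21c^2 + 105ac^2    [combine like terms]

77c + 56 + 236a + 351ac − 212a^2 − 170a^2c + 40a^3 + 21c^2 + 105ac^2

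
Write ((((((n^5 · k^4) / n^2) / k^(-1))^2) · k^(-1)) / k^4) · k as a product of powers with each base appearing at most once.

((((((n^5 · k^4) / n^2) / k^(-1))^2) · k^(-1)) / k^4) · k
= ((((((n^5 · k^4) / n^2)^2) / ((k^(-1))^2)) · k^(-1)) / k^4) · k    [power of a quotient]
= ((((((n^5 · k^4)^2) / ((n^2)^2)) / ((k^(-1))^2)) · k^(-1)) / k^4) · k    [power of a quotient]
= (((((((n^5)^2) · ((k^4)^2)) / ((n^2)^2)) / ((k^(-1))^2)) · k^(-1)) / k^4) · k    [power of a product]
= (((((n^10 · ((k^4)^2)) / ((n^2)^2)) / ((k^(-1))^2)) · k^(-1)) / k^4) · k    [power of a power]
= (((((n^10 · k^8) / ((n^2)^2)) / ((k^(-1))^2)) · k^(-1)) / k^4) · k    [power of a power]
= (((((n^10 · k^8) / n^4) / ((k^(-1))^2)) · k^(-1)) / k^4) · k    [power of a power]
= (((((n^10 · k^8) / n^4) / k^(-2)) · k^(-1)) / k^4) · k    [power of a power]
= k^6n^6    [quotient of powers; product of powers]

k^6n^6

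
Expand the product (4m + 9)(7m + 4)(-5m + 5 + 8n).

-140m^3 - 255m^2 + 224m^2n + 215m + 632mn + 180 + 288n

(4m + 9)(7m + 4)(-5m + 5 + 8n)
= (28m^2 + 16m + 63m + 36)(-5m + 5 + 8n)    [distributive law]
= (28m^2 + 79m + 36)(-5m + 5 + 8n)    [combine like terms]
= -140m^3 + 140m^2 + 224m^2n - 395m^2 + 395m + 632mn - 180m + 180 + 288n    [distributive law]
= -140m^3 - 255m^2 + 224m^2n + 215m + 632mn + 180 + 288n    [combine like terms]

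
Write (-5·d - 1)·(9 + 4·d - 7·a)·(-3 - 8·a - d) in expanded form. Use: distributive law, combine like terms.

156·d + 280·a·d + 109·d² + 125·a·d² + 20·d³ - 280·a²·d + 27 + 51·a - 56·a²

(-5·d - 1)·(9 + 4·d - 7·a)·(-3 - 8·a - d)
= (-45·d - 20·d² + 35·a·d - 9 - 4·d + 7·a)·(-3 - 8·a - d)    [distributive law]
= (-49·d - 20·d² + 35·a·d - 9 + 7·a)·(-3 - 8·a - d)    [combine like terms]
= 147·d + 392·a·d + 49·d² + 60·d² + 160·a·d² + 20·d³ - 105·a·d - 280·a²·d - 35·a·d² + 27 + 72·a + 9·d - 21·a - 56·a² - 7·a·d    [distributive law]
= 156·d + 280·a·d + 109·d² + 125·a·d² + 20·d³ - 280·a²·d + 27 + 51·a - 56·a²    [combine like terms]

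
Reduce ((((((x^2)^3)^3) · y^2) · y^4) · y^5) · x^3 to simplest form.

((((((x^2)^3)^3) · y^2) · y^4) · y^5) · x^3
= (((((x^2)^9) · y^2) · y^4) · y^5) · x^3    [power of a power]
= (((x^18 · y^2) · y^4) · y^5) · x^3    [power of a power]
= x^21y^11    [product of powers]

x^21y^11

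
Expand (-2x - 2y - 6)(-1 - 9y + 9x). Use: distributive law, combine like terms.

-52x - 18x^2 + 56y + 18y^2 + 6

(-2x - 2y - 6)(-1 - 9y + 9x)
= 2x + 18xy - 18x^2 + 2y + 18y^2 - 18xy + 6 + 54y - 54x    [distributive law]
= -52x - 18x^2 + 56y + 18y^2 + 6    [combine like terms]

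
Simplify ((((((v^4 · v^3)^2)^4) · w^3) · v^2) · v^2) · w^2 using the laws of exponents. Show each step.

((((((v^4 · v^3)^2)^4) · w^3) · v^2) · v^2) · w^2
= (((((v^4 · v^3)^8) · w^3) · v^2) · v^2) · w^2    [power of a power]
= ((((((v^4)^8) · ((v^3)^8)) · w^3) · v^2) · v^2) · w^2    [power of a product]
= ((((v^32 · ((v^3)^8)) · w^3) · v^2) · v^2) · w^2    [power of a power]
= ((((v^32 · v^24) · w^3) · v^2) · v^2) · w^2    [power of a power]
= (((v^56 · w^3) · v^2) · v^2) · w^2    [product of powers]
= v^60w^5    [product of powers]

v^60w^5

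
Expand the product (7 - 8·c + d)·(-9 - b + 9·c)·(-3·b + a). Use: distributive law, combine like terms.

(7 - 8·c + d)·(-9 - b + 9·c)·(-3·b + a)
= (-63 - 7·b + 63·c + 72·c + 8·b·c - 72·c² - 9·d - b·d + 9·c·d)·(-3·b + a)    [distributive law]
= (-63 - 7·b + 135·c + 8·b·c - 72·c² - 9·d - b·d + 9·c·d)·(-3·b + a)    [combine like terms]
= 189·b - 63·a + 21·b² - 7·a·b - 405·b·c + 135·a·c - 24·b²·c + 8·a·b·c + 216·b·c² - 72·a·c² + 27·b·d - 9·a·d + 3·b²·d - a·b·d - 27·b·c·d + 9·a·c·d    [distributive law]

189·b - 63·a + 21·b² - 7·a·b - 405·b·c + 135·a·c - 24·b²·c + 8·a·b·c + 216·b·c² - 72·a·c² + 27·b·d - 9·a·d + 3·b²·d - a·b·d - 27·b·c·d + 9·a·c·d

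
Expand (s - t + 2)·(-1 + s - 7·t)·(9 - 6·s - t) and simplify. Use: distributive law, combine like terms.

(s - t + 2)·(-1 + s - 7·t)·(9 - 6·s - t)
= (-s + s² - 7·s·t + t - s·t + 7·t² - 2 + 2·s - 14·t)·(9 - 6·s - t)    [distributive law]
= (s + s² - 8·s·t - 13·t + 7·t² - 2)·(9 - 6·s - t)    [combine like terms]
= 9·s - 6·s² - s·t + 9·s² - 6·s³ - s²·t - 72·s·t + 48·s²·t + 8·s·t² - 117·t + 78·s·t + 13·t² + 63·t² - 42·s·t² - 7·t³ - 18 + 12·s + 2·t    [distributive law]
= 21·s + 3·s² + 5·s·t - 6·s³ + 47·s²·t - 34·s·t² - 115·t + 76·t² - 7·t³ - 18    [combine like terms]

21·s + 3·s² + 5·s·t - 6·s³ + 47·s²·t - 34·s·t² - 115·t + 76·t² - 7·t³ - 18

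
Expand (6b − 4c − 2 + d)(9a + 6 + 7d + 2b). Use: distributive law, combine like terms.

54ab + 32b + 44bd + 12b^2 − 36ac − 24c − 28cd − 8bc − 18a − 12 − 8d + 9ad + 7d^2

(6b − 4c − 2 + d)(9a + 6 + 7d + 2b)
= 54ab + 36b + 42bd + 12b^2 − 36ac − 24c − 28cd − 8bc − 18a − 12 − 14d − 4b + 9ad + 6d + 7d^2 + 2bd    [distributive law]
= 54ab + 32b + 44bd + 12b^2 − 36ac − 24c − 28cd − 8bc − 18a − 12 − 8d + 9ad + 7d^2    [combine like terms]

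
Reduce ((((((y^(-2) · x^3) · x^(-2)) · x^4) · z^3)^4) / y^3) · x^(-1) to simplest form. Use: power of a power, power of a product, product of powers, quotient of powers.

x^19·y^(-11)·z^12

((((((y^(-2) · x^3) · x^(-2)) · x^4) · z^3)^4) / y^3) · x^(-1)
= ((((((y^(-2) · x^3) · x^(-2)) · x^4)^4) · ((z^3)^4)) / y^3) · x^(-1)    [power of a product]
= ((((((y^(-2) · x^3) · x^(-2))^4) · ((x^4)^4)) · ((z^3)^4)) / y^3) · x^(-1)    [power of a product]
= ((((((y^(-2) · x^3)^4) · ((x^(-2))^4)) · ((x^4)^4)) · ((z^3)^4)) / y^3) · x^(-1)    [power of a product]
= (((((((y^(-2))^4) · ((x^3)^4)) · ((x^(-2))^4)) · ((x^4)^4)) · ((z^3)^4)) / y^3) · x^(-1)    [power of a product]
= (((((y^(-8) · ((x^3)^4)) · ((x^(-2))^4)) · ((x^4)^4)) · ((z^3)^4)) / y^3) · x^(-1)    [power of a power]
= (((((y^(-8) · x^12) · ((x^(-2))^4)) · ((x^4)^4)) · ((z^3)^4)) / y^3) · x^(-1)    [power of a power]
= (((((y^(-8) · x^12) · x^(-8)) · ((x^4)^4)) · ((z^3)^4)) / y^3) · x^(-1)    [power of a power]
= (((((y^(-8) · x^12) · x^(-8)) · x^16) · ((z^3)^4)) / y^3) · x^(-1)    [power of a power]
= (((((y^(-8) · x^12) · x^(-8)) · x^16) · z^12) / y^3) · x^(-1)    [power of a power]
= x^19·y^(-11)·z^12    [quotient of powers; product of powers]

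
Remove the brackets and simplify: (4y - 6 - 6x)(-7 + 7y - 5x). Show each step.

(4y - 6 - 6x)(-7 + 7y - 5x)
= -28y + 28y^2 - 20xy + 42 - 42y + 30x + 42x - 42xy + 30x^2    [distributive law]
= -70y + 28y^2 - 62xy + 42 + 72x + 30x^2    [combine like terms]

-70y + 28y^2 - 62xy + 42 + 72x + 30x^2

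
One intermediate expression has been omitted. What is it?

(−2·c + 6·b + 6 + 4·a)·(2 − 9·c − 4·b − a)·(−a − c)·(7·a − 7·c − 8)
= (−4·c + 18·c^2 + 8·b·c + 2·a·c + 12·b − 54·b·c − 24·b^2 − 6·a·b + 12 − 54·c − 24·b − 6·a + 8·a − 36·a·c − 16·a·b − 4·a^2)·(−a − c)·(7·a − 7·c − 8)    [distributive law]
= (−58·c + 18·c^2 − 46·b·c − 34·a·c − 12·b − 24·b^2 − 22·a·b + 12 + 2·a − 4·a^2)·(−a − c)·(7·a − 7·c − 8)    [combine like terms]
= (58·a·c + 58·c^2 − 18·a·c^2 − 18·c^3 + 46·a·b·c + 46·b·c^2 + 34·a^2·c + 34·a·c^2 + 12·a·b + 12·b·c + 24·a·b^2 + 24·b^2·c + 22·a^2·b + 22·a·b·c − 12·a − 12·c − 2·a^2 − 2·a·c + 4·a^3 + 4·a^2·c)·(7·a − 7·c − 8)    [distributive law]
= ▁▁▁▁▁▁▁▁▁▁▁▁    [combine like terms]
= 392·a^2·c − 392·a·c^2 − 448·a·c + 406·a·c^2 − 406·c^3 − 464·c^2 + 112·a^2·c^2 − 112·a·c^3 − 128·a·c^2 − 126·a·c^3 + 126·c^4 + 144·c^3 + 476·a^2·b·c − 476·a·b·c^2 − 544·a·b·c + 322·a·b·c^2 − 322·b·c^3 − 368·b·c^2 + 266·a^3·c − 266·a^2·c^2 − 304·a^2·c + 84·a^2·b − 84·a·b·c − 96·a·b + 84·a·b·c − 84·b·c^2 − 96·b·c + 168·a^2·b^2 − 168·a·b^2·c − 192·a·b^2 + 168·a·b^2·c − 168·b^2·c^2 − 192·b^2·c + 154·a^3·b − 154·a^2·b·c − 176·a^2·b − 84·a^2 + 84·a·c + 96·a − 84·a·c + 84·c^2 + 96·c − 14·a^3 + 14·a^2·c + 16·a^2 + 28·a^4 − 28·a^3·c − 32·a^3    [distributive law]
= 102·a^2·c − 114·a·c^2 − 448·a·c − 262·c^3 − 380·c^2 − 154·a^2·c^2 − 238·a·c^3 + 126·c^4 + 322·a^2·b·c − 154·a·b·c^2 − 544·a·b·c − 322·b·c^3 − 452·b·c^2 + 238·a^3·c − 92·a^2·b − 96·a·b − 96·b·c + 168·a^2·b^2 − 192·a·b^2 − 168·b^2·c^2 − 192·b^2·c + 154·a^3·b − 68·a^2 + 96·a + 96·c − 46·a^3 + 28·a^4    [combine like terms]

After combine like terms, the bracketed line is:

(56·a·c + 58·c^2 + 16·a·c^2 − 18·c^3 + 68·a·b·c + 46·b·c^2 + 38·a^2·c + 12·a·b + 12·b·c + 24·a·b^2 + 24·b^2·c + 22·a^2·b − 12·a − 12·c − 2·a^2 + 4·a^3)·(7·a − 7·c − 8)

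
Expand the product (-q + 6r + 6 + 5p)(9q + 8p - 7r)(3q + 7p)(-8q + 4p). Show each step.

216q^4 - 492pq^3 - 2840p^2q^2 - 724p^3q - 1464q^3r - 2996pq^2r + 1136p^2qr + 364p^3r + 1008q^2r^2 + 1848pqr^2 - 1176p^2r^2 - 1296q^3 - 3528pq^2 - 600p^2q + 1344p^3 + 1008q^2r + 1848pqr - 1176p^2r + 1120p^4

(-q + 6r + 6 + 5p)(9q + 8p - 7r)(3q + 7p)(-8q + 4p)
= (-9q^2 - 8pq + 7qr + 54qr + 48pr - 42r^2 + 54q + 48p - 42r + 45pq + 40p^2 - 35pr)(3q + 7p)(-8q + 4p)    [distributive law]
= (-9q^2 + 37pq + 61qr + 13pr - 42r^2 + 54q + 48p - 42r + 40p^2)(3q + 7p)(-8q + 4p)    [combine like terms]
= (-27q^3 - 63pq^2 + 111pq^2 + 259p^2q + 183q^2r + 427pqr + 39pqr + 91p^2r - 126qr^2 - 294pr^2 + 162q^2 + 378pq + 144pq + 336p^2 - 126qr - 294pr + 120p^2q + 280p^3)(-8q + 4p)    [distributive law]
= (-27q^3 + 48pq^2 + 379p^2q + 183q^2r + 466pqr + 91p^2r - 126qr^2 - 294pr^2 + 162q^2 + 522pq + 336p^2 - 126qr - 294pr + 280p^3)(-8q + 4p)    [combine like terms]
= 216q^4 - 108pq^3 - 384pq^3 + 192p^2q^2 - 3032p^2q^2 + 1516p^3q - 1464q^3r + 732pq^2r - 3728pq^2r + 1864p^2qr - 728p^2qr + 364p^3r + 1008q^2r^2 - 504pqr^2 + 2352pqr^2 - 1176p^2r^2 - 1296q^3 + 648pq^2 - 4176pq^2 + 2088p^2q - 2688p^2q + 1344p^3 + 1008q^2r - 504pqr + 2352pqr - 1176p^2r - 2240p^3q + 1120p^4    [distributive law]
= 216q^4 - 492pq^3 - 2840p^2q^2 - 724p^3q - 1464q^3r - 2996pq^2r + 1136p^2qr + 364p^3r + 1008q^2r^2 + 1848pqr^2 - 1176p^2r^2 - 1296q^3 - 3528pq^2 - 600p^2q + 1344p^3 + 1008q^2r + 1848pqr - 1176p^2r + 1120p^4    [combine like terms]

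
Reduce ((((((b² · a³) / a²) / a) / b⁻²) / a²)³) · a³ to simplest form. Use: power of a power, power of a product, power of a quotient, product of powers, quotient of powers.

((((((b² · a³) / a²) / a) / b⁻²) / a²)³) · a³
= ((((((b² · a³) / a²) / a) / b⁻²)³) / ((a²)³)) · a³    [power of a quotient]
= ((((((b² · a³) / a²) / a)³) / ((b⁻²)³)) / ((a²)³)) · a³    [power of a quotient]
= ((((((b² · a³) / a²)³) / (a³)) / ((b⁻²)³)) / ((a²)³)) · a³    [power of a quotient]
= ((((((b² · a³)³) / ((a²)³)) / (a³)) / ((b⁻²)³)) / ((a²)³)) · a³    [power of a quotient]
= (((((((b²)³) · ((a³)³)) / ((a²)³)) / (a³)) / ((b⁻²)³)) / ((a²)³)) · a³    [power of a product]
= (((((b⁶ · ((a³)³)) / ((a²)³)) / (a³)) / ((b⁻²)³)) / ((a²)³)) · a³    [power of a power]
= (((((b⁶ · a⁹) / ((a²)³)) / (a³)) / ((b⁻²)³)) / ((a²)³)) · a³    [power of a power]
= (((((b⁶ · a⁹) / a⁶) / (a³)) / ((b⁻²)³)) / ((a²)³)) · a³    [power of a power]
= (((((b⁶ · a⁹) / a⁶) / a³) / b⁻⁶) / ((a²)³)) · a³    [power of a power]
= (((((b⁶ · a⁹) / a⁶) / a³) / b⁻⁶) / a⁶) · a³    [power of a power]
= a⁻³·b¹²    [quotient of powers; product of powers]

a⁻³·b¹²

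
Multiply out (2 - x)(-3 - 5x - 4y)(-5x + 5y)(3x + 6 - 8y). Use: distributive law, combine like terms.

(2 - x)(-3 - 5x - 4y)(-5x + 5y)(3x + 6 - 8y)
= (-6 - 10x - 8y + 3x + 5x^2 + 4xy)(-5x + 5y)(3x + 6 - 8y)    [distributive law]
= (-6 - 7x - 8y + 5x^2 + 4xy)(-5x + 5y)(3x + 6 - 8y)    [combine like terms]
= (30x - 30y + 35x^2 - 35xy + 40xy - 40y^2 - 25x^3 + 25x^2y - 20x^2y + 20xy^2)(3x + 6 - 8y)    [distributive law]
= (30x - 30y + 35x^2 + 5xy - 40y^2 - 25x^3 + 5x^2y + 20xy^2)(3x + 6 - 8y)    [combine like terms]
= 90x^2 + 180x - 240xy - 90xy - 180y + 240y^2 + 105x^3 + 210x^2 - 280x^2y + 15x^2y + 30xy - 40xy^2 - 120xy^2 - 240y^2 + 320y^3 - 75x^4 - 150x^3 + 200x^3y + 15x^3y + 30x^2y - 40x^2y^2 + 60x^2y^2 + 120xy^2 - 160xy^3    [distributive law]
= 300x^2 + 180x - 300xy - 180y - 45x^3 - 235x^2y - 40xy^2 + 320y^3 - 75x^4 + 215x^3y + 20x^2y^2 - 160xy^3    [combine like terms]

300x^2 + 180x - 300xy - 180y - 45x^3 - 235x^2y - 40xy^2 + 320y^3 - 75x^4 + 215x^3y + 20x^2y^2 - 160xy^3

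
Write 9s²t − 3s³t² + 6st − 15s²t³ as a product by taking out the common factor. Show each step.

3st(3s − s²t + 2 − 5st²)

9s²t − 3s³t² + 6st − 15s²t³
= 3(3s²t − s³t² + 2st − 5s²t³)    [factor out 3]
= 3st(3s − s²t + 2 − 5st²)    [factor out st]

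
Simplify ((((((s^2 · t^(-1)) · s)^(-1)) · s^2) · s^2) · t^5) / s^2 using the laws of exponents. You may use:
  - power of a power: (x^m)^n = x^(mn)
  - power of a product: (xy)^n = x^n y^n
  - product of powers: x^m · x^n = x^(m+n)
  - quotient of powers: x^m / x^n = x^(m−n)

s^(-1)·t^6

((((((s^2 · t^(-1)) · s)^(-1)) · s^2) · s^2) · t^5) / s^2
= ((((((s^2 · t^(-1))^(-1)) · (s^(-1))) · s^2) · s^2) · t^5) / s^2    [power of a product]
= (((((((s^2)^(-1)) · ((t^(-1))^(-1))) · (s^(-1))) · s^2) · s^2) · t^5) / s^2    [power of a product]
= (((((s^(-2) · ((t^(-1))^(-1))) · (s^(-1))) · s^2) · s^2) · t^5) / s^2    [power of a power]
= (((((s^(-2) · t) · (s^(-1))) · s^2) · s^2) · t^5) / s^2    [power of a power]
= s^(-1)·t^6    [quotient of powers; product of powers]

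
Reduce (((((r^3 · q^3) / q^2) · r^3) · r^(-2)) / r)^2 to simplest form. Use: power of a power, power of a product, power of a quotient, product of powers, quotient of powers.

q^2r^6

(((((r^3 · q^3) / q^2) · r^3) · r^(-2)) / r)^2
= (((((r^3 · q^3) / q^2) · r^3) · r^(-2))^2) / (r^2)    [power of a quotient]
= (((((r^3 · q^3) / q^2) · r^3)^2) · ((r^(-2))^2)) / (r^2)    [power of a product]
= (((((r^3 · q^3) / q^2)^2) · ((r^3)^2)) · ((r^(-2))^2)) / (r^2)    [power of a product]
= (((((r^3 · q^3)^2) / ((q^2)^2)) · ((r^3)^2)) · ((r^(-2))^2)) / (r^2)    [power of a quotient]
= ((((((r^3)^2) · ((q^3)^2)) / ((q^2)^2)) · ((r^3)^2)) · ((r^(-2))^2)) / (r^2)    [power of a product]
= ((((r^6 · ((q^3)^2)) / ((q^2)^2)) · ((r^3)^2)) · ((r^(-2))^2)) / (r^2)    [power of a power]
= ((((r^6 · q^6) / ((q^2)^2)) · ((r^3)^2)) · ((r^(-2))^2)) / (r^2)    [power of a power]
= ((((r^6 · q^6) / q^4) · ((r^3)^2)) · ((r^(-2))^2)) / (r^2)    [power of a power]
= ((((r^6 · q^6) / q^4) · r^6) · ((r^(-2))^2)) / (r^2)    [power of a power]
= ((((r^6 · q^6) / q^4) · r^6) · r^(-4)) / (r^2)    [power of a power]
= q^2r^6    [quotient of powers; product of powers]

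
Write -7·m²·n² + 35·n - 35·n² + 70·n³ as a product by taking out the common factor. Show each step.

-7·m²·n² + 35·n - 35·n² + 70·n³
= 7(-m²·n² + 5·n - 5·n² + 10·n³)    [factor out 7]
= 7·n(-m²·n + 5 - 5·n + 10·n²)    [factor out n]

7·n(-m²·n + 5 - 5·n + 10·n²)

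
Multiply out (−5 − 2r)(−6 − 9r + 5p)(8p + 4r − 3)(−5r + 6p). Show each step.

−1881pr + 1890p² + 255r² + 450r − 540p − 886pr² + 3316p²r − 870r³ − 1200p³ − 88pr³ + 1024p²r² − 360r⁴ − 480p³r

(−5 − 2r)(−6 − 9r + 5p)(8p + 4r − 3)(−5r + 6p)
= (30 + 45r − 25p + 12r + 18r² − 10pr)(8p + 4r − 3)(−5r + 6p)    [distributive law]
= (30 + 57r − 25p + 18r² − 10pr)(8p + 4r − 3)(−5r + 6p)    [combine like terms]
= (240p + 120r − 90 + 456pr + 228r² − 171r − 200p² − 100pr + 75p + 144pr² + 72r³ − 54r² − 80p²r − 40pr² + 30pr)(−5r + 6p)    [distributive law]
= (315p − 51r − 90 + 386pr + 174r² − 200p² + 104pr² + 72r³ − 80p²r)(−5r + 6p)    [combine like terms]
= −1575pr + 1890p² + 255r² − 306pr + 450r − 540p − 1930pr² + 2316p²r − 870r³ + 1044pr² + 1000p²r − 1200p³ − 520pr³ + 624p²r² − 360r⁴ + 432pr³ + 400p²r² − 480p³r    [distributive law]
= −1881pr + 1890p² + 255r² + 450r − 540p − 886pr² + 3316p²r − 870r³ − 1200p³ − 88pr³ + 1024p²r² − 360r⁴ − 480p³r    [combine like terms]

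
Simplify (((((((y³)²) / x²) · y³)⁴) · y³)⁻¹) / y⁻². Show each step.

x⁸y⁻³⁷

(((((((y³)²) / x²) · y³)⁴) · y³)⁻¹) / y⁻²
= (((((((y³)²) / x²) · y³)⁴)⁻¹) · ((y³)⁻¹)) / y⁻²    [power of a product]
= ((((((y³)²) / x²) · y³)⁻⁴) · ((y³)⁻¹)) / y⁻²    [power of a power]
= ((((((y³)²) / x²)⁻⁴) · ((y³)⁻⁴)) · ((y³)⁻¹)) / y⁻²    [power of a product]
= ((((((y³)²)⁻⁴) / ((x²)⁻⁴)) · ((y³)⁻⁴)) · ((y³)⁻¹)) / y⁻²    [power of a quotient]
= (((((y³)⁻⁸) / ((x²)⁻⁴)) · ((y³)⁻⁴)) · ((y³)⁻¹)) / y⁻²    [power of a power]
= (((y⁻²⁴ / ((x²)⁻⁴)) · ((y³)⁻⁴)) · ((y³)⁻¹)) / y⁻²    [power of a power]
= (((y⁻²⁴ / x⁻⁸) · ((y³)⁻⁴)) · ((y³)⁻¹)) / y⁻²    [power of a power]
= (((y⁻²⁴ / x⁻⁸) · y⁻¹²) · ((y³)⁻¹)) / y⁻²    [power of a power]
= (((y⁻²⁴ / x⁻⁸) · y⁻¹²) · y⁻³) / y⁻²    [power of a power]
= x⁸y⁻³⁷    [quotient of powers; product of powers]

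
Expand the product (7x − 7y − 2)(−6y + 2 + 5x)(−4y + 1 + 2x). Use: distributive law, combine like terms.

(7x − 7y − 2)(−6y + 2 + 5x)(−4y + 1 + 2x)
= (−42xy + 14x + 35x² + 42y² − 14y − 35xy + 12y − 4 − 10x)(−4y + 1 + 2x)    [distributive law]
= (−77xy + 4x + 35x² + 42y² − 2y − 4)(−4y + 1 + 2x)    [combine like terms]
= 308xy² − 77xy − 154x²y − 16xy + 4x + 8x² − 140x²y + 35x² + 70x³ − 168y³ + 42y² + 84xy² + 8y² − 2y − 4xy + 16y − 4 − 8x    [distributive law]
= 392xy² − 97xy − 294x²y − 4x + 43x² + 70x³ − 168y³ + 50y² + 14y − 4    [combine like terms]

392xy² − 97xy − 294x²y − 4x + 43x² + 70x³ − 168y³ + 50y² + 14y − 4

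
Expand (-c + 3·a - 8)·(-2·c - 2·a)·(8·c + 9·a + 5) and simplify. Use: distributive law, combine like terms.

(-c + 3·a - 8)·(-2·c - 2·a)·(8·c + 9·a + 5)
= (2·c^2 + 2·a·c - 6·a·c - 6·a^2 + 16·c + 16·a)·(8·c + 9·a + 5)    [distributive law]
= (2·c^2 - 4·a·c - 6·a^2 + 16·c + 16·a)·(8·c + 9·a + 5)    [combine like terms]
= 16·c^3 + 18·a·c^2 + 10·c^2 - 32·a·c^2 - 36·a^2·c - 20·a·c - 48·a^2·c - 54·a^3 - 30·a^2 + 128·c^2 + 144·a·c + 80·c + 128·a·c + 144·a^2 + 80·a    [distributive law]
= 16·c^3 - 14·a·c^2 + 138·c^2 - 84·a^2·c + 252·a·c - 54·a^3 + 114·a^2 + 80·c + 80·a    [combine like terms]

16·c^3 - 14·a·c^2 + 138·c^2 - 84·a^2·c + 252·a·c - 54·a^3 + 114·a^2 + 80·c + 80·a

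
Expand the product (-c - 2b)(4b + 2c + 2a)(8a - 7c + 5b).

-46abc + 46bc^2 + 16b^2c - 2ac^2 + 14c^3 - 16a^2c - 84ab^2 - 40b^3 - 32a^2b

(-c - 2b)(4b + 2c + 2a)(8a - 7c + 5b)
= (-4bc - 2c^2 - 2ac - 8b^2 - 4bc - 4ab)(8a - 7c + 5b)    [distributive law]
= (-8bc - 2c^2 - 2ac - 8b^2 - 4ab)(8a - 7c + 5b)    [combine like terms]
= -64abc + 56bc^2 - 40b^2c - 16ac^2 + 14c^3 - 10bc^2 - 16a^2c + 14ac^2 - 10abc - 64ab^2 + 56b^2c - 40b^3 - 32a^2b + 28abc - 20ab^2    [distributive law]
= -46abc + 46bc^2 + 16b^2c - 2ac^2 + 14c^3 - 16a^2c - 84ab^2 - 40b^3 - 32a^2b    [combine like terms]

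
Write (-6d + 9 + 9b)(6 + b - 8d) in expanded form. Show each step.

-108d - 78bd + 48d^2 + 54 + 63b + 9b^2

(-6d + 9 + 9b)(6 + b - 8d)
= -36d - 6bd + 48d^2 + 54 + 9b - 72d + 54b + 9b^2 - 72bd    [distributive law]
= -108d - 78bd + 48d^2 + 54 + 63b + 9b^2    [combine like terms]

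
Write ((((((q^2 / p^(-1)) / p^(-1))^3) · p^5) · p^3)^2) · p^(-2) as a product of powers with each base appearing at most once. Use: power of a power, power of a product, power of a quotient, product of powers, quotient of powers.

p^26·q^12

((((((q^2 / p^(-1)) / p^(-1))^3) · p^5) · p^3)^2) · p^(-2)
= ((((((q^2 / p^(-1)) / p^(-1))^3) · p^5)^2) · ((p^3)^2)) · p^(-2)    [power of a product]
= ((((((q^2 / p^(-1)) / p^(-1))^3)^2) · ((p^5)^2)) · ((p^3)^2)) · p^(-2)    [power of a product]
= (((((q^2 / p^(-1)) / p^(-1))^6) · ((p^5)^2)) · ((p^3)^2)) · p^(-2)    [power of a power]
= (((((q^2 / p^(-1))^6) / ((p^(-1))^6)) · ((p^5)^2)) · ((p^3)^2)) · p^(-2)    [power of a quotient]
= ((((((q^2)^6) / ((p^(-1))^6)) / ((p^(-1))^6)) · ((p^5)^2)) · ((p^3)^2)) · p^(-2)    [power of a quotient]
= ((((q^12 / ((p^(-1))^6)) / ((p^(-1))^6)) · ((p^5)^2)) · ((p^3)^2)) · p^(-2)    [power of a power]
= ((((q^12 / p^(-6)) / ((p^(-1))^6)) · ((p^5)^2)) · ((p^3)^2)) · p^(-2)    [power of a power]
= ((((q^12 / p^(-6)) / p^(-6)) · ((p^5)^2)) · ((p^3)^2)) · p^(-2)    [power of a power]
= ((((q^12 / p^(-6)) / p^(-6)) · p^10) · ((p^3)^2)) · p^(-2)    [power of a power]
= ((((q^12 / p^(-6)) / p^(-6)) · p^10) · p^6) · p^(-2)    [power of a power]
= p^26·q^12    [quotient of powers; product of powers]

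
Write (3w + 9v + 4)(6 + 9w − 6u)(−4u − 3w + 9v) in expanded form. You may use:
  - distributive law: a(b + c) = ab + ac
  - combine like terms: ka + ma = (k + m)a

(3w + 9v + 4)(6 + 9w − 6u)(−4u − 3w + 9v)
= (18w + 27w^2 − 18uw + 54v + 81vw − 54uv + 24 + 36w − 24u)(−4u − 3w + 9v)    [distributive law]
= (54w + 27w^2 − 18uw + 54v + 81vw − 54uv + 24 − 24u)(−4u − 3w + 9v)    [combine like terms]
= −216uw − 162w^2 + 486vw − 108uw^2 − 81w^3 + 243vw^2 + 72u^2w + 54uw^2 − 162uvw − 216uv − 162vw + 486v^2 − 324uvw − 243vw^2 + 729v^2w + 216u^2v + 162uvw − 486uv^2 − 96u − 72w + 216v + 96u^2 + 72uw − 216uv    [distributive law]
= −144uw − 162w^2 + 324vw − 54uw^2 − 81w^3 + 72u^2w − 324uvw − 432uv + 486v^2 + 729v^2w + 216u^2v − 486uv^2 − 96u − 72w + 216v + 96u^2    [combine like terms]

−144uw − 162w^2 + 324vw − 54uw^2 − 81w^3 + 72u^2w − 324uvw − 432uv + 486v^2 + 729v^2w + 216u^2v − 486uv^2 − 96u − 72w + 216v + 96u^2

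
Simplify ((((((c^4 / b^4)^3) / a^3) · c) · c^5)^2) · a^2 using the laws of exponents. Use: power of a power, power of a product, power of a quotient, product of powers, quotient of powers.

a^(-4)b^(-24)c^36

((((((c^4 / b^4)^3) / a^3) · c) · c^5)^2) · a^2
= ((((((c^4 / b^4)^3) / a^3) · c)^2) · ((c^5)^2)) · a^2    [power of a product]
= ((((((c^4 / b^4)^3) / a^3)^2) · (c^2)) · ((c^5)^2)) · a^2    [power of a product]
= ((((((c^4 / b^4)^3)^2) / ((a^3)^2)) · (c^2)) · ((c^5)^2)) · a^2    [power of a quotient]
= (((((c^4 / b^4)^6) / ((a^3)^2)) · (c^2)) · ((c^5)^2)) · a^2    [power of a power]
= ((((((c^4)^6) / ((b^4)^6)) / ((a^3)^2)) · (c^2)) · ((c^5)^2)) · a^2    [power of a quotient]
= ((((c^24 / ((b^4)^6)) / ((a^3)^2)) · (c^2)) · ((c^5)^2)) · a^2    [power of a power]
= ((((c^24 / b^24) / ((a^3)^2)) · (c^2)) · ((c^5)^2)) · a^2    [power of a power]
= ((((c^24 / b^24) / a^6) · (c^2)) · ((c^5)^2)) · a^2    [power of a power]
= ((((c^24 / b^24) / a^6) · c^2) · c^10) · a^2    [power of a power]
= a^(-4)b^(-24)c^36    [quotient of powers; product of powers]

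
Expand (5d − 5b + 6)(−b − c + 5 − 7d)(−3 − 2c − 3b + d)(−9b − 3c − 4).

970b^2d − 17bcd − 449bd + 615b^2cd + 30bc^2d + 765b^3d − 1215b^2d^2 − 990bcd^2 − 1332bd^2 − 169c^2d − 415cd − 30c^3d − 195c^2d^2 − 524cd^2 − 324d − 352d^2 + 315bd^3 + 105cd^3 + 140d^3 − 642b^3 − 719b^2c − 339b^2 + 270b^3c + 165b^2c^2 + 135b^4 − 263bc^2 + 109bc + 30bc^3 + 798b + 78c^2 + 438c − 36c^3 + 360

(5d − 5b + 6)(−b − c + 5 − 7d)(−3 − 2c − 3b + d)(−9b − 3c − 4)
= (−5bd − 5cd + 25d − 35d^2 + 5b^2 + 5bc − 25b + 35bd − 6b − 6c + 30 − 42d)(−3 − 2c − 3b + d)(−9b − 3c − 4)    [distributive law]
= (30bd − 5cd − 17d − 35d^2 + 5b^2 + 5bc − 31b − 6c + 30)(−3 − 2c − 3b + d)(−9b − 3c − 4)    [combine like terms]
= (−90bd − 60bcd − 90b^2d + 30bd^2 + 15cd + 10c^2d + 15bcd − 5cd^2 + 51d + 34cd + 51bd − 17d^2 + 105d^2 + 70cd^2 + 105bd^2 − 35d^3 − 15b^2 − 10b^2c − 15b^3 + 5b^2d − 15bc − 10bc^2 − 15b^2c + 5bcd + 93b + 62bc + 93b^2 − 31bd + 18c + 12c^2 + 18bc − 6cd − 90 − 60c − 90b + 30d)(−9b − 3c − 4)    [distributive law]
= (−70bd − 40bcd − 85b^2d + 135bd^2 + 43cd + 10c^2d + 65cd^2 + 81d + 88d^2 − 35d^3 + 78b^2 − 25b^2c − 15b^3 + 65bc − 10bc^2 + 3b − 42c + 12c^2 − 90)(−9b − 3c − 4)    [combine like terms]
= 630b^2d + 210bcd + 280bd + 360b^2cd + 120bc^2d + 160bcd + 765b^3d + 255b^2cd + 340b^2d − 1215b^2d^2 − 405bcd^2 − 540bd^2 − 387bcd − 129c^2d − 172cd − 90bc^2d − 30c^3d − 40c^2d − 585bcd^2 − 195c^2d^2 − 260cd^2 − 729bd − 243cd − 324d − 792bd^2 − 264cd^2 − 352d^2 + 315bd^3 + 105cd^3 + 140d^3 − 702b^3 − 234b^2c − 312b^2 + 225b^3c + 75b^2c^2 + 100b^2c + 135b^4 + 45b^3c + 60b^3 − 585b^2c − 195bc^2 − 260bc + 90b^2c^2 + 30bc^3 + 40bc^2 − 27b^2 − 9bc − 12b + 378bc + 126c^2 + 168c − 108bc^2 − 36c^3 − 48c^2 + 810b + 270c + 360    [distributive law]
= 970b^2d − 17bcd − 449bd + 615b^2cd + 30bc^2d + 765b^3d − 1215b^2d^2 − 990bcd^2 − 1332bd^2 − 169c^2d − 415cd − 30c^3d − 195c^2d^2 − 524cd^2 − 324d − 352d^2 + 315bd^3 + 105cd^3 + 140d^3 − 642b^3 − 719b^2c − 339b^2 + 270b^3c + 165b^2c^2 + 135b^4 − 263bc^2 + 109bc + 30bc^3 + 798b + 78c^2 + 438c − 36c^3 + 360    [combine like terms]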